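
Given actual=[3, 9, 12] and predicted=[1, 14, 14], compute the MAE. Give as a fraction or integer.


MAE = (1/3) * (|3-1|=2 + |9-14|=5 + |12-14|=2). Sum = 9. MAE = 3.

3


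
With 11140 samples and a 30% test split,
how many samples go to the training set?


Test set = 11140 * 30% = 3342. Training set = 11140 - 3342 = 7798.

7798


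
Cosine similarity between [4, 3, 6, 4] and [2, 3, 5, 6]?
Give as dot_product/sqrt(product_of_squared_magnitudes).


dot = 71. |a|^2 = 77, |b|^2 = 74. cos = 71/sqrt(5698).

71/sqrt(5698)


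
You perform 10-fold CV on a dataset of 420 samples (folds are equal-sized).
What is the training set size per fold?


Each validation fold has 420/10 = 42 samples. Training set = 420 - 42 = 378.

378


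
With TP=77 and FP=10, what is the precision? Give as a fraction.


Precision = TP / (TP + FP) = 77 / 87 = 77/87.

77/87


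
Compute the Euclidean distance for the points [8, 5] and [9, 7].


d = sqrt(sum of squared differences). (8-9)^2=1, (5-7)^2=4. Sum = 5.

sqrt(5)


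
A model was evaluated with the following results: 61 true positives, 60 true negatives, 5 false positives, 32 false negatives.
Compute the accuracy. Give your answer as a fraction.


Accuracy = (TP + TN) / (TP + TN + FP + FN) = (61 + 60) / 158 = 121/158.

121/158


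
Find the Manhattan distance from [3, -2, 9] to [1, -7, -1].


d = sum of absolute differences: |3-1|=2 + |-2--7|=5 + |9--1|=10 = 17.

17


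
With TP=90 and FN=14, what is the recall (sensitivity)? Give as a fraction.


Recall = TP / (TP + FN) = 90 / 104 = 45/52.

45/52


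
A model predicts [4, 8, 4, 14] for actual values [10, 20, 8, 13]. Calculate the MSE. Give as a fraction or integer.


MSE = (1/4) * ((10-4)^2=36 + (20-8)^2=144 + (8-4)^2=16 + (13-14)^2=1). Sum = 197. MSE = 197/4.

197/4


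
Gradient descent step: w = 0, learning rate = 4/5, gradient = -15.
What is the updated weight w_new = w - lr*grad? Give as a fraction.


w_new = 0 - 4/5 * -15 = 0 - -12 = 12.

12


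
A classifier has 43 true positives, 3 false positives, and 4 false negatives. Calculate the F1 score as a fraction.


Precision = 43/46 = 43/46. Recall = 43/47 = 43/47. F1 = 2*P*R/(P+R) = 86/93.

86/93


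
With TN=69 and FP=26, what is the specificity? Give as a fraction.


Specificity = TN / (TN + FP) = 69 / 95 = 69/95.

69/95


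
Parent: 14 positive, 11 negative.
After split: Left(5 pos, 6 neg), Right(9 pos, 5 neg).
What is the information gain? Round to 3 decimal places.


H(parent) = 0.9896. H(left) = 0.9940, H(right) = 0.9403. Weighted = (11/25)*0.9940 + (14/25)*0.9403 = 0.9639. IG = 0.9896 - 0.9639 = 0.0257, which rounds to 0.026.

0.026


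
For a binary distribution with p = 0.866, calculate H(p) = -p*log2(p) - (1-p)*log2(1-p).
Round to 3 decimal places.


H = -0.866*log2(0.866) - 0.134*log2(0.134) = 0.568.

0.568


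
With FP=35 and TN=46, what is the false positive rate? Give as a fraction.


FPR = FP / (FP + TN) = 35 / 81 = 35/81.

35/81


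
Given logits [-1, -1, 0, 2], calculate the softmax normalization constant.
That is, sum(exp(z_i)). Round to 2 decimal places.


Denom = e^-1=0.3679 + e^-1=0.3679 + e^0=1.0000 + e^2=7.3891. Sum = 9.1249, which rounds to 9.12.

9.12


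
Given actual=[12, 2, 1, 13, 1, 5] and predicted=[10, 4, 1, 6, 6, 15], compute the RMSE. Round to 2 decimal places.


MSE = 30.3333. RMSE = sqrt(30.3333) = 5.51.

5.51


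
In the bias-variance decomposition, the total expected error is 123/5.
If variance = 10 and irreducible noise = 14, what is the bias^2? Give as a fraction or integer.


Total error = bias^2 + variance + irreducible noise. So bias^2 = 123/5 - 10 - 14 = 3/5.

3/5


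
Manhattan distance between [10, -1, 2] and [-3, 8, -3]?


d = sum of absolute differences: |10--3|=13 + |-1-8|=9 + |2--3|=5 = 27.

27


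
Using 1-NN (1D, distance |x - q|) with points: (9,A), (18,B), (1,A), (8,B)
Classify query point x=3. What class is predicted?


Distances: |9-3|=6, |18-3|=15, |1-3|=2, |8-3|=5. 1 nearest: (1,A). Counts: {'A': 1}. Majority class: A.

A


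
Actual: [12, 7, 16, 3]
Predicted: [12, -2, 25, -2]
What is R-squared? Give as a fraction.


Mean(y) = 19/2. SS_res = 187. SS_tot = 97. R^2 = 1 - 187/(97) = -90/97.

-90/97


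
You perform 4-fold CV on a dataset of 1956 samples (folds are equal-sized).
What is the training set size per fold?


Each validation fold has 1956/4 = 489 samples. Training set = 1956 - 489 = 1467.

1467


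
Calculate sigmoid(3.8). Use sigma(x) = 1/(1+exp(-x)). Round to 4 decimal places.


sigma(3.8) = 1/(1+e^(-3.8)) = 1/(1+0.022371) = 1/1.022371 = 0.9781.

0.9781


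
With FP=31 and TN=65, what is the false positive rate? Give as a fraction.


FPR = FP / (FP + TN) = 31 / 96 = 31/96.

31/96


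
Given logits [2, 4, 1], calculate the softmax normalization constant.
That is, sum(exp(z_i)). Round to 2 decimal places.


Denom = e^2=7.3891 + e^4=54.5982 + e^1=2.7183. Sum = 64.7056, which rounds to 64.71.

64.71


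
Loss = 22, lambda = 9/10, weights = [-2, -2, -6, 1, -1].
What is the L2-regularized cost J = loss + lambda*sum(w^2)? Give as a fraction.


L2 sq norm = sum(w^2) = 46. J = 22 + 9/10 * 46 = 317/5.

317/5


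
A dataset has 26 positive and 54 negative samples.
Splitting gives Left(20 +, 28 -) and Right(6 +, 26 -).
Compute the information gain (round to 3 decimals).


H(parent) = 0.9097. H(left) = 0.9799, H(right) = 0.6962. Weighted = (48/80)*0.9799 + (32/80)*0.6962 = 0.8664. IG = 0.9097 - 0.8664 = 0.0433, which rounds to 0.043.

0.043


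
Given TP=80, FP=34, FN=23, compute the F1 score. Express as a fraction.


Precision = 80/114 = 40/57. Recall = 80/103 = 80/103. F1 = 2*P*R/(P+R) = 160/217.

160/217


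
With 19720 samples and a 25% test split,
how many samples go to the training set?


Test set = 19720 * 25% = 4930. Training set = 19720 - 4930 = 14790.

14790


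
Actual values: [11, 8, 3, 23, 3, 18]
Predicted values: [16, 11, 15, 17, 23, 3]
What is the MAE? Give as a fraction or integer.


MAE = (1/6) * (|11-16|=5 + |8-11|=3 + |3-15|=12 + |23-17|=6 + |3-23|=20 + |18-3|=15). Sum = 61. MAE = 61/6.

61/6


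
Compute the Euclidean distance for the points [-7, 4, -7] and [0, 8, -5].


d = sqrt(sum of squared differences). (-7-0)^2=49, (4-8)^2=16, (-7--5)^2=4. Sum = 69.

sqrt(69)


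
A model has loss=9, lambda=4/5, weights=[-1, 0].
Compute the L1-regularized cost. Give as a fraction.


L1 norm = sum(|w|) = 1. J = 9 + 4/5 * 1 = 49/5.

49/5


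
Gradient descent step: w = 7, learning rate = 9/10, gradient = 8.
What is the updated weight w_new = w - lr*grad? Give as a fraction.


w_new = 7 - 9/10 * 8 = 7 - 36/5 = -1/5.

-1/5


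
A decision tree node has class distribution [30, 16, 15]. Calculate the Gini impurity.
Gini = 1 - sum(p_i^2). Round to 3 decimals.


Total = 61. Proportions: 30/61, 16/61, 15/61. sum(p_i^2) = 0.3711. Gini = 1 - 0.3711 = 0.6289, which rounds to 0.629.

0.629


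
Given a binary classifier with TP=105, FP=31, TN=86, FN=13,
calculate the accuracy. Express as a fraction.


Accuracy = (TP + TN) / (TP + TN + FP + FN) = (105 + 86) / 235 = 191/235.

191/235


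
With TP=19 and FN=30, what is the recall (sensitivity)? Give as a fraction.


Recall = TP / (TP + FN) = 19 / 49 = 19/49.

19/49


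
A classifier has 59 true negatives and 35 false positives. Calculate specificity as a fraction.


Specificity = TN / (TN + FP) = 59 / 94 = 59/94.

59/94


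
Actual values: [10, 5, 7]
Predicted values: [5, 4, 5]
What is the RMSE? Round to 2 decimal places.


MSE = 10.0000. RMSE = sqrt(10.0000) = 3.16.

3.16


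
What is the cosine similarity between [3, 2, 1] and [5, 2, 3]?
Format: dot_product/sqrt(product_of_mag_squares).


dot = 22. |a|^2 = 14, |b|^2 = 38. cos = 22/sqrt(532).

22/sqrt(532)


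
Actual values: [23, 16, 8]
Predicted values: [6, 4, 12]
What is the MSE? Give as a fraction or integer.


MSE = (1/3) * ((23-6)^2=289 + (16-4)^2=144 + (8-12)^2=16). Sum = 449. MSE = 449/3.

449/3


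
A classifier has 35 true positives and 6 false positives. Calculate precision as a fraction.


Precision = TP / (TP + FP) = 35 / 41 = 35/41.

35/41


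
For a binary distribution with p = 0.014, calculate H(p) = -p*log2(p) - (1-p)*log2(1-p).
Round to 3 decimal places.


H = -0.014*log2(0.014) - 0.986*log2(0.986) = 0.106.

0.106


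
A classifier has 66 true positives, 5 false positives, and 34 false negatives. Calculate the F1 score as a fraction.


Precision = 66/71 = 66/71. Recall = 66/100 = 33/50. F1 = 2*P*R/(P+R) = 44/57.

44/57


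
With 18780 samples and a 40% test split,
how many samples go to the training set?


Test set = 18780 * 40% = 7512. Training set = 18780 - 7512 = 11268.

11268


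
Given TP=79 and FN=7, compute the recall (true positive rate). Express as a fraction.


Recall = TP / (TP + FN) = 79 / 86 = 79/86.

79/86


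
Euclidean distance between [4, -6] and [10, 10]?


d = sqrt(sum of squared differences). (4-10)^2=36, (-6-10)^2=256. Sum = 292.

sqrt(292)


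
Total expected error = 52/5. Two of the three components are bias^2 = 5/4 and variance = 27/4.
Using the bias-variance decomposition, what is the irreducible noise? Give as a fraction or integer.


Total error = bias^2 + variance + irreducible noise. So irreducible noise = 52/5 - 5/4 - 27/4 = 12/5.

12/5


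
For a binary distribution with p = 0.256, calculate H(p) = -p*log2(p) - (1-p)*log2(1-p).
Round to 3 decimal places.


H = -0.256*log2(0.256) - 0.744*log2(0.744) = 0.821.

0.821


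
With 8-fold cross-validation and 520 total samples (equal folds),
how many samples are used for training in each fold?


Each validation fold has 520/8 = 65 samples. Training set = 520 - 65 = 455.

455


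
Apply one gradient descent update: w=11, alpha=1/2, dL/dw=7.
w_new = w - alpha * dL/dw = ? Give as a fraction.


w_new = 11 - 1/2 * 7 = 11 - 7/2 = 15/2.

15/2


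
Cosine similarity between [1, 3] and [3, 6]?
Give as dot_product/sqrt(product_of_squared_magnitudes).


dot = 21. |a|^2 = 10, |b|^2 = 45. cos = 21/sqrt(450).

21/sqrt(450)


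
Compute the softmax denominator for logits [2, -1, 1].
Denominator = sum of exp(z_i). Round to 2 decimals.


Denom = e^2=7.3891 + e^-1=0.3679 + e^1=2.7183. Sum = 10.4753, which rounds to 10.48.

10.48


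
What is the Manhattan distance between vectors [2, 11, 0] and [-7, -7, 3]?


d = sum of absolute differences: |2--7|=9 + |11--7|=18 + |0-3|=3 = 30.

30


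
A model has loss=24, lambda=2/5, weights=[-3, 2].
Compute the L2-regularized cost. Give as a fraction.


L2 sq norm = sum(w^2) = 13. J = 24 + 2/5 * 13 = 146/5.

146/5


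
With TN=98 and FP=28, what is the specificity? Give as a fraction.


Specificity = TN / (TN + FP) = 98 / 126 = 7/9.

7/9


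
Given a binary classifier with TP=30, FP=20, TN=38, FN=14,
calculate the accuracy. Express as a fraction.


Accuracy = (TP + TN) / (TP + TN + FP + FN) = (30 + 38) / 102 = 2/3.

2/3


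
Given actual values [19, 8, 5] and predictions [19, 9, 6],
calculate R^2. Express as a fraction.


Mean(y) = 32/3. SS_res = 2. SS_tot = 326/3. R^2 = 1 - 2/(326/3) = 160/163.

160/163


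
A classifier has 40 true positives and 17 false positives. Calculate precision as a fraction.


Precision = TP / (TP + FP) = 40 / 57 = 40/57.

40/57


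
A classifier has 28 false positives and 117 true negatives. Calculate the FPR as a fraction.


FPR = FP / (FP + TN) = 28 / 145 = 28/145.

28/145


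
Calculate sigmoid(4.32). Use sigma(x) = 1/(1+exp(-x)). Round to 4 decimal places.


sigma(4.32) = 1/(1+e^(-4.32)) = 1/(1+0.013300) = 1/1.013300 = 0.9869.

0.9869


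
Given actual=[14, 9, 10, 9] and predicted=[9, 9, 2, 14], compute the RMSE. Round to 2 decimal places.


MSE = 28.5000. RMSE = sqrt(28.5000) = 5.34.

5.34


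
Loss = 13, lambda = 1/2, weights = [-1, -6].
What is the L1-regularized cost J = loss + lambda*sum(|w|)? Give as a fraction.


L1 norm = sum(|w|) = 7. J = 13 + 1/2 * 7 = 33/2.

33/2


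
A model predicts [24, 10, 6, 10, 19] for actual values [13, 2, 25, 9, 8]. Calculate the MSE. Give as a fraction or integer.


MSE = (1/5) * ((13-24)^2=121 + (2-10)^2=64 + (25-6)^2=361 + (9-10)^2=1 + (8-19)^2=121). Sum = 668. MSE = 668/5.

668/5


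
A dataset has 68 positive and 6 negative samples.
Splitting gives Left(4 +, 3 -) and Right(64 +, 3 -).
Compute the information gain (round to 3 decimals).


H(parent) = 0.4060. H(left) = 0.9852, H(right) = 0.2638. Weighted = (7/74)*0.9852 + (67/74)*0.2638 = 0.3320. IG = 0.4060 - 0.3320 = 0.0740, which rounds to 0.074.

0.074


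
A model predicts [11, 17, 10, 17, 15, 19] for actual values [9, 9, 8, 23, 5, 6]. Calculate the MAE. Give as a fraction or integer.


MAE = (1/6) * (|9-11|=2 + |9-17|=8 + |8-10|=2 + |23-17|=6 + |5-15|=10 + |6-19|=13). Sum = 41. MAE = 41/6.

41/6


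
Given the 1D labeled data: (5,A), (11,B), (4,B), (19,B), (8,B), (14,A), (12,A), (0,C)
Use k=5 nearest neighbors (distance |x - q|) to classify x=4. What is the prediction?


Distances: |5-4|=1, |11-4|=7, |4-4|=0, |19-4|=15, |8-4|=4, |14-4|=10, |12-4|=8, |0-4|=4. 5 nearest: (4,B), (5,A), (8,B), (0,C), (11,B). Counts: {'B': 3, 'A': 1, 'C': 1}. Majority class: B.

B


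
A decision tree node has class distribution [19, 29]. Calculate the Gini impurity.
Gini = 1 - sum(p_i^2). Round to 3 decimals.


Total = 48. Proportions: 19/48, 29/48. sum(p_i^2) = 0.5217. Gini = 1 - 0.5217 = 0.4783, which rounds to 0.478.

0.478


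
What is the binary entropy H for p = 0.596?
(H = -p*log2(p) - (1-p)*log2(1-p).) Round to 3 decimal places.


H = -0.596*log2(0.596) - 0.404*log2(0.404) = 0.973.

0.973


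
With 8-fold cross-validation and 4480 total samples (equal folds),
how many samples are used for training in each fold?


Each validation fold has 4480/8 = 560 samples. Training set = 4480 - 560 = 3920.

3920


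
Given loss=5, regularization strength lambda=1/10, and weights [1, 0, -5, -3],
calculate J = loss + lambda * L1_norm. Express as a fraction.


L1 norm = sum(|w|) = 9. J = 5 + 1/10 * 9 = 59/10.

59/10


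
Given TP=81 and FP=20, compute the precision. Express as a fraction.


Precision = TP / (TP + FP) = 81 / 101 = 81/101.

81/101


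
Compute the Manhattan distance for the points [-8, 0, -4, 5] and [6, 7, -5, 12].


d = sum of absolute differences: |-8-6|=14 + |0-7|=7 + |-4--5|=1 + |5-12|=7 = 29.

29


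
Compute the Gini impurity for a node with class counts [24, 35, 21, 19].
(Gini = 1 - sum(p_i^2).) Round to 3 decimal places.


Total = 99. Proportions: 24/99, 35/99, 21/99, 19/99. sum(p_i^2) = 0.2656. Gini = 1 - 0.2656 = 0.7344, which rounds to 0.734.

0.734


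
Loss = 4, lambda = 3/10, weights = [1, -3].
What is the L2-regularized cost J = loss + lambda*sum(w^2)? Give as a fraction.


L2 sq norm = sum(w^2) = 10. J = 4 + 3/10 * 10 = 7.

7


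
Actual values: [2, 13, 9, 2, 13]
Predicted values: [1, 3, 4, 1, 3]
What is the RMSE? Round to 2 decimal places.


MSE = 45.4000. RMSE = sqrt(45.4000) = 6.74.

6.74


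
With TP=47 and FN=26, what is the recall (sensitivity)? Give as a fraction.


Recall = TP / (TP + FN) = 47 / 73 = 47/73.

47/73


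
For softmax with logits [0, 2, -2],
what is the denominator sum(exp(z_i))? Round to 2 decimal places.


Denom = e^0=1.0000 + e^2=7.3891 + e^-2=0.1353. Sum = 8.5244, which rounds to 8.52.

8.52


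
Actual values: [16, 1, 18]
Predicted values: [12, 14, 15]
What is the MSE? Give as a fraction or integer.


MSE = (1/3) * ((16-12)^2=16 + (1-14)^2=169 + (18-15)^2=9). Sum = 194. MSE = 194/3.

194/3


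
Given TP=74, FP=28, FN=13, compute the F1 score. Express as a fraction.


Precision = 74/102 = 37/51. Recall = 74/87 = 74/87. F1 = 2*P*R/(P+R) = 148/189.

148/189


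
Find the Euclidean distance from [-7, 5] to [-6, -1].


d = sqrt(sum of squared differences). (-7--6)^2=1, (5--1)^2=36. Sum = 37.

sqrt(37)


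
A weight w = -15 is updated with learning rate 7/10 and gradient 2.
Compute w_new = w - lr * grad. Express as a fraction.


w_new = -15 - 7/10 * 2 = -15 - 7/5 = -82/5.

-82/5


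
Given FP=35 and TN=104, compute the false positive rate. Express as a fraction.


FPR = FP / (FP + TN) = 35 / 139 = 35/139.

35/139


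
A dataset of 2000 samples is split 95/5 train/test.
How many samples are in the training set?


Test set = 2000 * 5% = 100. Training set = 2000 - 100 = 1900.

1900


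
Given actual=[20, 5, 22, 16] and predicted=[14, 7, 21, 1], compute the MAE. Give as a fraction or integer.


MAE = (1/4) * (|20-14|=6 + |5-7|=2 + |22-21|=1 + |16-1|=15). Sum = 24. MAE = 6.

6


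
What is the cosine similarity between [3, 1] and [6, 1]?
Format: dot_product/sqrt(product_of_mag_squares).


dot = 19. |a|^2 = 10, |b|^2 = 37. cos = 19/sqrt(370).

19/sqrt(370)


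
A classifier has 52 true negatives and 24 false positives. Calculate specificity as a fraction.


Specificity = TN / (TN + FP) = 52 / 76 = 13/19.

13/19


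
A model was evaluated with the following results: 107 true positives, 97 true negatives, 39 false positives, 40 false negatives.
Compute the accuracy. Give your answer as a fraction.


Accuracy = (TP + TN) / (TP + TN + FP + FN) = (107 + 97) / 283 = 204/283.

204/283


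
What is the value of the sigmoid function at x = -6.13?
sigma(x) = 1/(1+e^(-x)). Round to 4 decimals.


sigma(-6.13) = 1/(1+e^(6.13)) = 1/(1+459.436161) = 1/460.436161 = 0.0022.

0.0022


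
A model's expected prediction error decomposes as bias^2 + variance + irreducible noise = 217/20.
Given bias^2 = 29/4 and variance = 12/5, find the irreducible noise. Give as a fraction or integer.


Total error = bias^2 + variance + irreducible noise. So irreducible noise = 217/20 - 29/4 - 12/5 = 6/5.

6/5


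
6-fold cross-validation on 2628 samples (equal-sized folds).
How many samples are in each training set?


Each validation fold has 2628/6 = 438 samples. Training set = 2628 - 438 = 2190.

2190


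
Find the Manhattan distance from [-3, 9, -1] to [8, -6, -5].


d = sum of absolute differences: |-3-8|=11 + |9--6|=15 + |-1--5|=4 = 30.

30


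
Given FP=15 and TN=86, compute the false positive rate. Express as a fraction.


FPR = FP / (FP + TN) = 15 / 101 = 15/101.

15/101


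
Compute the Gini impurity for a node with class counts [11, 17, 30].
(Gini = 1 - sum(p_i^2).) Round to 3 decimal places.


Total = 58. Proportions: 11/58, 17/58, 30/58. sum(p_i^2) = 0.3894. Gini = 1 - 0.3894 = 0.6106, which rounds to 0.611.

0.611


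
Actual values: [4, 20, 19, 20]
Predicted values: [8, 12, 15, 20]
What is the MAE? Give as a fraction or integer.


MAE = (1/4) * (|4-8|=4 + |20-12|=8 + |19-15|=4 + |20-20|=0). Sum = 16. MAE = 4.

4


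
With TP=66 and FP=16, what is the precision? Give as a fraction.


Precision = TP / (TP + FP) = 66 / 82 = 33/41.

33/41


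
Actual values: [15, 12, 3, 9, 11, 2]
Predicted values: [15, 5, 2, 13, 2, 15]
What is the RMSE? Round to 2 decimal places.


MSE = 52.6667. RMSE = sqrt(52.6667) = 7.26.

7.26


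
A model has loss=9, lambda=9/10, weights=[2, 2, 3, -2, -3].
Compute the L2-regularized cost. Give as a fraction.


L2 sq norm = sum(w^2) = 30. J = 9 + 9/10 * 30 = 36.

36


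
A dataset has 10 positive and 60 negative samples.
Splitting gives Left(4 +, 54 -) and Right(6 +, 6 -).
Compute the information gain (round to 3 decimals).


H(parent) = 0.5917. H(left) = 0.3621, H(right) = 1.0000. Weighted = (58/70)*0.3621 + (12/70)*1.0000 = 0.4715. IG = 0.5917 - 0.4715 = 0.1202, which rounds to 0.120.

0.120


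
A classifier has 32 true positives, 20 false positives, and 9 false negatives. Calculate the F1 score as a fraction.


Precision = 32/52 = 8/13. Recall = 32/41 = 32/41. F1 = 2*P*R/(P+R) = 64/93.

64/93


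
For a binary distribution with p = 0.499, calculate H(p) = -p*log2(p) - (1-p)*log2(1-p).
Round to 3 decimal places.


H = -0.499*log2(0.499) - 0.501*log2(0.501) = 1.000.

1.000


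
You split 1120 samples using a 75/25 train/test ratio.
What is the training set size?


Test set = 1120 * 25% = 280. Training set = 1120 - 280 = 840.

840


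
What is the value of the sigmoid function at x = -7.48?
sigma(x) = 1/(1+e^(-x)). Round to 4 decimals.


sigma(-7.48) = 1/(1+e^(7.48)) = 1/(1+1772.240776) = 1/1773.240776 = 0.0006.

0.0006


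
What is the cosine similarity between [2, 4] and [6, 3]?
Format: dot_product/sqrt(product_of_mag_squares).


dot = 24. |a|^2 = 20, |b|^2 = 45. cos = 24/sqrt(900).

24/sqrt(900)


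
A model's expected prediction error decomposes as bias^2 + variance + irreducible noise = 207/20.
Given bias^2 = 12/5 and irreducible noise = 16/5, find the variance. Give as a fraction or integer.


Total error = bias^2 + variance + irreducible noise. So variance = 207/20 - 12/5 - 16/5 = 19/4.

19/4


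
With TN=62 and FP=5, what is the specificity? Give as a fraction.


Specificity = TN / (TN + FP) = 62 / 67 = 62/67.

62/67


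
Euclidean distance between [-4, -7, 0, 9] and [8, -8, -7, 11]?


d = sqrt(sum of squared differences). (-4-8)^2=144, (-7--8)^2=1, (0--7)^2=49, (9-11)^2=4. Sum = 198.

sqrt(198)


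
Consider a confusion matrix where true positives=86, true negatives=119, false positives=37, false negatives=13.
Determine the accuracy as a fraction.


Accuracy = (TP + TN) / (TP + TN + FP + FN) = (86 + 119) / 255 = 41/51.

41/51


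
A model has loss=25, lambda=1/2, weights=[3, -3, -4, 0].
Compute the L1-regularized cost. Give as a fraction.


L1 norm = sum(|w|) = 10. J = 25 + 1/2 * 10 = 30.

30


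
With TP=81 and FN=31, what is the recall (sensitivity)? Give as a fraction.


Recall = TP / (TP + FN) = 81 / 112 = 81/112.

81/112


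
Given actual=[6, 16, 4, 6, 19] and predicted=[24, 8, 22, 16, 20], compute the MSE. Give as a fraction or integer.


MSE = (1/5) * ((6-24)^2=324 + (16-8)^2=64 + (4-22)^2=324 + (6-16)^2=100 + (19-20)^2=1). Sum = 813. MSE = 813/5.

813/5


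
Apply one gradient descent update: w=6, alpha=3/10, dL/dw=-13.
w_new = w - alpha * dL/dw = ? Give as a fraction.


w_new = 6 - 3/10 * -13 = 6 - -39/10 = 99/10.

99/10


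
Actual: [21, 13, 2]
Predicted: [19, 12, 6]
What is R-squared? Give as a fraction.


Mean(y) = 12. SS_res = 21. SS_tot = 182. R^2 = 1 - 21/(182) = 23/26.

23/26


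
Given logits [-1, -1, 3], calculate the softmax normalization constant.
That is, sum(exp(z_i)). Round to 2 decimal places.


Denom = e^-1=0.3679 + e^-1=0.3679 + e^3=20.0855. Sum = 20.8213, which rounds to 20.82.

20.82


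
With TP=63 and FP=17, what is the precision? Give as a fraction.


Precision = TP / (TP + FP) = 63 / 80 = 63/80.

63/80


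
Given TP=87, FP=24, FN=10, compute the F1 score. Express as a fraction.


Precision = 87/111 = 29/37. Recall = 87/97 = 87/97. F1 = 2*P*R/(P+R) = 87/104.

87/104


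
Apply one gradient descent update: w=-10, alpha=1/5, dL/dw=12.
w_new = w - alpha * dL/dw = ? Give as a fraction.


w_new = -10 - 1/5 * 12 = -10 - 12/5 = -62/5.

-62/5


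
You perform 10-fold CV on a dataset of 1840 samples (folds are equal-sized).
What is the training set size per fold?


Each validation fold has 1840/10 = 184 samples. Training set = 1840 - 184 = 1656.

1656


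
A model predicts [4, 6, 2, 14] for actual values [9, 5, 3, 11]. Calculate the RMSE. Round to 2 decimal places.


MSE = 9.0000. RMSE = sqrt(9.0000) = 3.00.

3.00


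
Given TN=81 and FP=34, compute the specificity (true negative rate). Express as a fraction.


Specificity = TN / (TN + FP) = 81 / 115 = 81/115.

81/115


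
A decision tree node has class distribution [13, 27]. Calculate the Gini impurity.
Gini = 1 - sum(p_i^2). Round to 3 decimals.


Total = 40. Proportions: 13/40, 27/40. sum(p_i^2) = 0.5613. Gini = 1 - 0.5613 = 0.4387, which rounds to 0.439.

0.439


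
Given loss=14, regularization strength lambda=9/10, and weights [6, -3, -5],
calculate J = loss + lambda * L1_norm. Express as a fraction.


L1 norm = sum(|w|) = 14. J = 14 + 9/10 * 14 = 133/5.

133/5


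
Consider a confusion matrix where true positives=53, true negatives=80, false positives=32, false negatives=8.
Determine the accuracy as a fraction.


Accuracy = (TP + TN) / (TP + TN + FP + FN) = (53 + 80) / 173 = 133/173.

133/173


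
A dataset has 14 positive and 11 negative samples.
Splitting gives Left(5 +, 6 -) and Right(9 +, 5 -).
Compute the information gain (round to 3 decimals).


H(parent) = 0.9896. H(left) = 0.9940, H(right) = 0.9403. Weighted = (11/25)*0.9940 + (14/25)*0.9403 = 0.9639. IG = 0.9896 - 0.9639 = 0.0257, which rounds to 0.026.

0.026


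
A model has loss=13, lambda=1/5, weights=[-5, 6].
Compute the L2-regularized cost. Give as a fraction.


L2 sq norm = sum(w^2) = 61. J = 13 + 1/5 * 61 = 126/5.

126/5


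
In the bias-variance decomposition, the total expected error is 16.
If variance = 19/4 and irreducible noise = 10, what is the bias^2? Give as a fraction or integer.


Total error = bias^2 + variance + irreducible noise. So bias^2 = 16 - 19/4 - 10 = 5/4.

5/4


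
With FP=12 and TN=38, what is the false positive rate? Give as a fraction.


FPR = FP / (FP + TN) = 12 / 50 = 6/25.

6/25


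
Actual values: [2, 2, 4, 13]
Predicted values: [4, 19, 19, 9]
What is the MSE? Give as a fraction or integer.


MSE = (1/4) * ((2-4)^2=4 + (2-19)^2=289 + (4-19)^2=225 + (13-9)^2=16). Sum = 534. MSE = 267/2.

267/2


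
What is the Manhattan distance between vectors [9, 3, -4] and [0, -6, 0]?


d = sum of absolute differences: |9-0|=9 + |3--6|=9 + |-4-0|=4 = 22.

22


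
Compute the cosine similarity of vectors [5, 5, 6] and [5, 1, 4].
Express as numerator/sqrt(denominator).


dot = 54. |a|^2 = 86, |b|^2 = 42. cos = 54/sqrt(3612).

54/sqrt(3612)


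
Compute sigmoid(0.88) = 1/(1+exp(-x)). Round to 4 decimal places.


sigma(0.88) = 1/(1+e^(-0.88)) = 1/(1+0.414783) = 1/1.414783 = 0.7068.

0.7068


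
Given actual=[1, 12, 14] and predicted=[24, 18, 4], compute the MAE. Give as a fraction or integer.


MAE = (1/3) * (|1-24|=23 + |12-18|=6 + |14-4|=10). Sum = 39. MAE = 13.

13


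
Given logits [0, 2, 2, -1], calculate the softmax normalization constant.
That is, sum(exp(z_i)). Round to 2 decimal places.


Denom = e^0=1.0000 + e^2=7.3891 + e^2=7.3891 + e^-1=0.3679. Sum = 16.1461, which rounds to 16.15.

16.15


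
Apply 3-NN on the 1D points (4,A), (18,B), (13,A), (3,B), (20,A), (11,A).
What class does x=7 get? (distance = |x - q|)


Distances: |4-7|=3, |18-7|=11, |13-7|=6, |3-7|=4, |20-7|=13, |11-7|=4. 3 nearest: (4,A), (11,A), (3,B). Counts: {'A': 2, 'B': 1}. Majority class: A.

A


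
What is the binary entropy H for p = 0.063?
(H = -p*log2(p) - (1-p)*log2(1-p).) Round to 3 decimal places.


H = -0.063*log2(0.063) - 0.937*log2(0.937) = 0.339.

0.339


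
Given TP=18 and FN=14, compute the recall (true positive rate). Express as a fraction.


Recall = TP / (TP + FN) = 18 / 32 = 9/16.

9/16


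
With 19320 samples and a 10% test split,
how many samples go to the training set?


Test set = 19320 * 10% = 1932. Training set = 19320 - 1932 = 17388.

17388


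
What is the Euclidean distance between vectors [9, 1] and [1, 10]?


d = sqrt(sum of squared differences). (9-1)^2=64, (1-10)^2=81. Sum = 145.

sqrt(145)


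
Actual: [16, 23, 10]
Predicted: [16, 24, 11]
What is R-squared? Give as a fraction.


Mean(y) = 49/3. SS_res = 2. SS_tot = 254/3. R^2 = 1 - 2/(254/3) = 124/127.

124/127


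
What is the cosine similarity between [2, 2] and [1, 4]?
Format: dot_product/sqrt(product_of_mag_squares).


dot = 10. |a|^2 = 8, |b|^2 = 17. cos = 10/sqrt(136).

10/sqrt(136)


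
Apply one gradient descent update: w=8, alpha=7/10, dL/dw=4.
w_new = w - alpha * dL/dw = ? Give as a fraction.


w_new = 8 - 7/10 * 4 = 8 - 14/5 = 26/5.

26/5


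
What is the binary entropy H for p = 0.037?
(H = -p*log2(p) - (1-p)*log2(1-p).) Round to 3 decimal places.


H = -0.037*log2(0.037) - 0.963*log2(0.963) = 0.228.

0.228


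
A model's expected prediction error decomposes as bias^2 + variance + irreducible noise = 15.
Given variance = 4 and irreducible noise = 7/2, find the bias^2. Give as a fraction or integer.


Total error = bias^2 + variance + irreducible noise. So bias^2 = 15 - 4 - 7/2 = 15/2.

15/2


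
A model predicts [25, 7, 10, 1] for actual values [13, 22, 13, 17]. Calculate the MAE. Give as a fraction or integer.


MAE = (1/4) * (|13-25|=12 + |22-7|=15 + |13-10|=3 + |17-1|=16). Sum = 46. MAE = 23/2.

23/2


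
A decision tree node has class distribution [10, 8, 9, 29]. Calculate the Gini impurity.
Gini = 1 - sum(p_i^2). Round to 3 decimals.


Total = 56. Proportions: 10/56, 8/56, 9/56, 29/56. sum(p_i^2) = 0.3463. Gini = 1 - 0.3463 = 0.6537, which rounds to 0.654.

0.654


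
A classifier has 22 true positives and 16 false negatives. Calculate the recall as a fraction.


Recall = TP / (TP + FN) = 22 / 38 = 11/19.

11/19


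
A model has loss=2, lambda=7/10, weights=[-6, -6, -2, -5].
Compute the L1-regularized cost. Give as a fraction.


L1 norm = sum(|w|) = 19. J = 2 + 7/10 * 19 = 153/10.

153/10


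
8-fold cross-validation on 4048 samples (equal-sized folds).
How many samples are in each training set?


Each validation fold has 4048/8 = 506 samples. Training set = 4048 - 506 = 3542.

3542


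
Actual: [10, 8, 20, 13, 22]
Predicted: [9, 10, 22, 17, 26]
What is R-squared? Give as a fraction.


Mean(y) = 73/5. SS_res = 41. SS_tot = 756/5. R^2 = 1 - 41/(756/5) = 551/756.

551/756


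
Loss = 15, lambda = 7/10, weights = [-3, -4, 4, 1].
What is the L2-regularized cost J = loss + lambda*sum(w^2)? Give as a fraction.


L2 sq norm = sum(w^2) = 42. J = 15 + 7/10 * 42 = 222/5.

222/5


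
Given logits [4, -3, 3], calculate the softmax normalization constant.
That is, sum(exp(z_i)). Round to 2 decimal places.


Denom = e^4=54.5982 + e^-3=0.0498 + e^3=20.0855. Sum = 74.7335, which rounds to 74.73.

74.73


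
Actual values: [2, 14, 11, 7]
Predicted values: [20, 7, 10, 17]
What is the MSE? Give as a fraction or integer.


MSE = (1/4) * ((2-20)^2=324 + (14-7)^2=49 + (11-10)^2=1 + (7-17)^2=100). Sum = 474. MSE = 237/2.

237/2


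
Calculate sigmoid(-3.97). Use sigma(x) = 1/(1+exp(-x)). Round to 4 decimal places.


sigma(-3.97) = 1/(1+e^(3.97)) = 1/(1+52.984531) = 1/53.984531 = 0.0185.

0.0185


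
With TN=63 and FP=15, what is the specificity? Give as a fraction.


Specificity = TN / (TN + FP) = 63 / 78 = 21/26.

21/26


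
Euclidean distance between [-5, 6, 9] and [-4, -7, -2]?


d = sqrt(sum of squared differences). (-5--4)^2=1, (6--7)^2=169, (9--2)^2=121. Sum = 291.

sqrt(291)


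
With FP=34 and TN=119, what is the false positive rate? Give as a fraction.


FPR = FP / (FP + TN) = 34 / 153 = 2/9.

2/9


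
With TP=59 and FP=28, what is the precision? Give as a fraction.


Precision = TP / (TP + FP) = 59 / 87 = 59/87.

59/87


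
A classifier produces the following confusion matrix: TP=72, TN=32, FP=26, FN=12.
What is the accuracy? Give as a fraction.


Accuracy = (TP + TN) / (TP + TN + FP + FN) = (72 + 32) / 142 = 52/71.

52/71


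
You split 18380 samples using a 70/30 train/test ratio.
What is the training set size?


Test set = 18380 * 30% = 5514. Training set = 18380 - 5514 = 12866.

12866


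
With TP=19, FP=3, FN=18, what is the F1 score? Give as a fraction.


Precision = 19/22 = 19/22. Recall = 19/37 = 19/37. F1 = 2*P*R/(P+R) = 38/59.

38/59


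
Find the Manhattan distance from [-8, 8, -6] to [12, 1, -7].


d = sum of absolute differences: |-8-12|=20 + |8-1|=7 + |-6--7|=1 = 28.

28


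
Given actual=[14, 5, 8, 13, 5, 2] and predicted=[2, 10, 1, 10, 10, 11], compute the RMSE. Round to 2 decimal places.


MSE = 55.5000. RMSE = sqrt(55.5000) = 7.45.

7.45


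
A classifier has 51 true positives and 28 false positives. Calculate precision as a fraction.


Precision = TP / (TP + FP) = 51 / 79 = 51/79.

51/79


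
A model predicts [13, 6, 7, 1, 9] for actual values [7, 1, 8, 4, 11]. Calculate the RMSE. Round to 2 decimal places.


MSE = 15.0000. RMSE = sqrt(15.0000) = 3.87.

3.87


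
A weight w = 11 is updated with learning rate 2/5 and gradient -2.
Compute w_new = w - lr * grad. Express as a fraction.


w_new = 11 - 2/5 * -2 = 11 - -4/5 = 59/5.

59/5


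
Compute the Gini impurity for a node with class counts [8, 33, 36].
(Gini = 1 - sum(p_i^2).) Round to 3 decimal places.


Total = 77. Proportions: 8/77, 33/77, 36/77. sum(p_i^2) = 0.4131. Gini = 1 - 0.4131 = 0.5869, which rounds to 0.587.

0.587


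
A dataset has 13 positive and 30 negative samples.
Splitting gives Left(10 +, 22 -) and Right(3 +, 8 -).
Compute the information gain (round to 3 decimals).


H(parent) = 0.8841. H(left) = 0.8960, H(right) = 0.8454. Weighted = (32/43)*0.8960 + (11/43)*0.8454 = 0.8831. IG = 0.8841 - 0.8831 = 0.0010, which rounds to 0.001.

0.001


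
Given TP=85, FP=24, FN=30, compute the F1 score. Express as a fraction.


Precision = 85/109 = 85/109. Recall = 85/115 = 17/23. F1 = 2*P*R/(P+R) = 85/112.

85/112


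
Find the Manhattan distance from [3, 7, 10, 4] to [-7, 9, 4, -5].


d = sum of absolute differences: |3--7|=10 + |7-9|=2 + |10-4|=6 + |4--5|=9 = 27.

27


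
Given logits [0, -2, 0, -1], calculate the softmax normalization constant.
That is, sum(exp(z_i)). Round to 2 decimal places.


Denom = e^0=1.0000 + e^-2=0.1353 + e^0=1.0000 + e^-1=0.3679. Sum = 2.5032, which rounds to 2.50.

2.50


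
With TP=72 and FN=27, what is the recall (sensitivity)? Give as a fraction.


Recall = TP / (TP + FN) = 72 / 99 = 8/11.

8/11


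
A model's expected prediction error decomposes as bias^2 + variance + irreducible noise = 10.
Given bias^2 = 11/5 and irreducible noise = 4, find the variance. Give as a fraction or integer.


Total error = bias^2 + variance + irreducible noise. So variance = 10 - 11/5 - 4 = 19/5.

19/5


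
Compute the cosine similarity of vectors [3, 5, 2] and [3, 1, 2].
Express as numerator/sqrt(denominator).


dot = 18. |a|^2 = 38, |b|^2 = 14. cos = 18/sqrt(532).

18/sqrt(532)


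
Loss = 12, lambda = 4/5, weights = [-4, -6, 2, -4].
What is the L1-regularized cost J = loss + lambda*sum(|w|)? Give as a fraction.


L1 norm = sum(|w|) = 16. J = 12 + 4/5 * 16 = 124/5.

124/5


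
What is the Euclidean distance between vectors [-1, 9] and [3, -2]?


d = sqrt(sum of squared differences). (-1-3)^2=16, (9--2)^2=121. Sum = 137.

sqrt(137)


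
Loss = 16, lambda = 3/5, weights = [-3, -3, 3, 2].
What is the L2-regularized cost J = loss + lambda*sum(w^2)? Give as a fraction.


L2 sq norm = sum(w^2) = 31. J = 16 + 3/5 * 31 = 173/5.

173/5


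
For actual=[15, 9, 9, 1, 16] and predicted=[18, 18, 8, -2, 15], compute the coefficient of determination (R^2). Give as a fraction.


Mean(y) = 10. SS_res = 101. SS_tot = 144. R^2 = 1 - 101/(144) = 43/144.

43/144


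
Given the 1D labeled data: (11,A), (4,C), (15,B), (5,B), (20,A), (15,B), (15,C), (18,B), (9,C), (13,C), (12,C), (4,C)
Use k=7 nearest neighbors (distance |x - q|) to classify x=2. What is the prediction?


Distances: |11-2|=9, |4-2|=2, |15-2|=13, |5-2|=3, |20-2|=18, |15-2|=13, |15-2|=13, |18-2|=16, |9-2|=7, |13-2|=11, |12-2|=10, |4-2|=2. 7 nearest: (4,C), (4,C), (5,B), (9,C), (11,A), (12,C), (13,C). Counts: {'C': 5, 'B': 1, 'A': 1}. Majority class: C.

C


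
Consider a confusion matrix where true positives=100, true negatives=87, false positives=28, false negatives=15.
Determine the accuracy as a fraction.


Accuracy = (TP + TN) / (TP + TN + FP + FN) = (100 + 87) / 230 = 187/230.

187/230


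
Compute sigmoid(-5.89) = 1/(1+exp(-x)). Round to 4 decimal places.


sigma(-5.89) = 1/(1+e^(5.89)) = 1/(1+361.405284) = 1/362.405284 = 0.0028.

0.0028


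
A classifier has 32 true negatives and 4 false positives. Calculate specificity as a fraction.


Specificity = TN / (TN + FP) = 32 / 36 = 8/9.

8/9


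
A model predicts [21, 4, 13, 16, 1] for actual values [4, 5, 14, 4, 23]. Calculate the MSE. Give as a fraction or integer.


MSE = (1/5) * ((4-21)^2=289 + (5-4)^2=1 + (14-13)^2=1 + (4-16)^2=144 + (23-1)^2=484). Sum = 919. MSE = 919/5.

919/5


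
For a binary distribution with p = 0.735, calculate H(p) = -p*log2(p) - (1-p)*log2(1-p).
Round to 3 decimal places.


H = -0.735*log2(0.735) - 0.265*log2(0.265) = 0.834.

0.834


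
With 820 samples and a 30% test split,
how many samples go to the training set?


Test set = 820 * 30% = 246. Training set = 820 - 246 = 574.

574


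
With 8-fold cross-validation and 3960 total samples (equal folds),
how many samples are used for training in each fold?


Each validation fold has 3960/8 = 495 samples. Training set = 3960 - 495 = 3465.

3465


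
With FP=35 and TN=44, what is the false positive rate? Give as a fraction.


FPR = FP / (FP + TN) = 35 / 79 = 35/79.

35/79


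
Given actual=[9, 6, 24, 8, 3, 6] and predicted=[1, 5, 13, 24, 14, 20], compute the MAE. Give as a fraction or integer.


MAE = (1/6) * (|9-1|=8 + |6-5|=1 + |24-13|=11 + |8-24|=16 + |3-14|=11 + |6-20|=14). Sum = 61. MAE = 61/6.

61/6


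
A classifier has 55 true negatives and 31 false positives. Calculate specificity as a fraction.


Specificity = TN / (TN + FP) = 55 / 86 = 55/86.

55/86


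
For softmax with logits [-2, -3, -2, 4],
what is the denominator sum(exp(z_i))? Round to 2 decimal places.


Denom = e^-2=0.1353 + e^-3=0.0498 + e^-2=0.1353 + e^4=54.5982. Sum = 54.9186, which rounds to 54.92.

54.92


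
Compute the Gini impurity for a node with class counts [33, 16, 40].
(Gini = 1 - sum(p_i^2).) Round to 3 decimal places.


Total = 89. Proportions: 33/89, 16/89, 40/89. sum(p_i^2) = 0.3718. Gini = 1 - 0.3718 = 0.6282, which rounds to 0.628.

0.628


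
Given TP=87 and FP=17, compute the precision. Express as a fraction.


Precision = TP / (TP + FP) = 87 / 104 = 87/104.

87/104


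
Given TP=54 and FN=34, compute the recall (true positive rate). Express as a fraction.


Recall = TP / (TP + FN) = 54 / 88 = 27/44.

27/44


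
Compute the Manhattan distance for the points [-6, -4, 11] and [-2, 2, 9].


d = sum of absolute differences: |-6--2|=4 + |-4-2|=6 + |11-9|=2 = 12.

12


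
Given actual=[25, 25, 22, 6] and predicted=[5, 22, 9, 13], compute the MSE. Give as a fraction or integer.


MSE = (1/4) * ((25-5)^2=400 + (25-22)^2=9 + (22-9)^2=169 + (6-13)^2=49). Sum = 627. MSE = 627/4.

627/4


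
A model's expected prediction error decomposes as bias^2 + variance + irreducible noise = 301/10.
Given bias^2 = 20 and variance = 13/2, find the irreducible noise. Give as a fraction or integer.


Total error = bias^2 + variance + irreducible noise. So irreducible noise = 301/10 - 20 - 13/2 = 18/5.

18/5


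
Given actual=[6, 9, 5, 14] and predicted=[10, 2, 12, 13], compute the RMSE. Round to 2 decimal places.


MSE = 28.7500. RMSE = sqrt(28.7500) = 5.36.

5.36


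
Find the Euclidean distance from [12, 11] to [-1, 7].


d = sqrt(sum of squared differences). (12--1)^2=169, (11-7)^2=16. Sum = 185.

sqrt(185)


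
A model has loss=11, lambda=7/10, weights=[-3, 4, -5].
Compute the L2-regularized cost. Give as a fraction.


L2 sq norm = sum(w^2) = 50. J = 11 + 7/10 * 50 = 46.

46


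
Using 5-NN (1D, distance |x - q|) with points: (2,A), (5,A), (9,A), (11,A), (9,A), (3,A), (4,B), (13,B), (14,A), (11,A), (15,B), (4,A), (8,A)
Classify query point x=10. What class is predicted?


Distances: |2-10|=8, |5-10|=5, |9-10|=1, |11-10|=1, |9-10|=1, |3-10|=7, |4-10|=6, |13-10|=3, |14-10|=4, |11-10|=1, |15-10|=5, |4-10|=6, |8-10|=2. 5 nearest: (9,A), (11,A), (9,A), (11,A), (8,A). Counts: {'A': 5}. Majority class: A.

A
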